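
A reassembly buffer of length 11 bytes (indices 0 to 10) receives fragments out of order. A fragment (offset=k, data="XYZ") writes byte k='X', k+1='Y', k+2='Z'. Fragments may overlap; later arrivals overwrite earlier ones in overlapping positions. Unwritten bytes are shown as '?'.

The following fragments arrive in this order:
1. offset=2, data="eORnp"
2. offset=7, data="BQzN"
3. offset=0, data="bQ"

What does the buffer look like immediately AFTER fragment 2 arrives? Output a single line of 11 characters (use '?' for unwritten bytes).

Fragment 1: offset=2 data="eORnp" -> buffer=??eORnp????
Fragment 2: offset=7 data="BQzN" -> buffer=??eORnpBQzN

Answer: ??eORnpBQzN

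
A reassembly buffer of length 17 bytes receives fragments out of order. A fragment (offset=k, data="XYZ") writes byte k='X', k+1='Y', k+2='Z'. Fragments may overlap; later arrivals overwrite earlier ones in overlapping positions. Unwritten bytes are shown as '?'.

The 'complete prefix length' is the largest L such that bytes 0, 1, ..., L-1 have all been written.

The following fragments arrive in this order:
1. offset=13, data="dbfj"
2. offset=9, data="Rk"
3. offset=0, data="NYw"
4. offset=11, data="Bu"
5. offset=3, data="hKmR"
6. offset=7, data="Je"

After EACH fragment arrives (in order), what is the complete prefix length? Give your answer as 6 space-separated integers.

Fragment 1: offset=13 data="dbfj" -> buffer=?????????????dbfj -> prefix_len=0
Fragment 2: offset=9 data="Rk" -> buffer=?????????Rk??dbfj -> prefix_len=0
Fragment 3: offset=0 data="NYw" -> buffer=NYw??????Rk??dbfj -> prefix_len=3
Fragment 4: offset=11 data="Bu" -> buffer=NYw??????RkBudbfj -> prefix_len=3
Fragment 5: offset=3 data="hKmR" -> buffer=NYwhKmR??RkBudbfj -> prefix_len=7
Fragment 6: offset=7 data="Je" -> buffer=NYwhKmRJeRkBudbfj -> prefix_len=17

Answer: 0 0 3 3 7 17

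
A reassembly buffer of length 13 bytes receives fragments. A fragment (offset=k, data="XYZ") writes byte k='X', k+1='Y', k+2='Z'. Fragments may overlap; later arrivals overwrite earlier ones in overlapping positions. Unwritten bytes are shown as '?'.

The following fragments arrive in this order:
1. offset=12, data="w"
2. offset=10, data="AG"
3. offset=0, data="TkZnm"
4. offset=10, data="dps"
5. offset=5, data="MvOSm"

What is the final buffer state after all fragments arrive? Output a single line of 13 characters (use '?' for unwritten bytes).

Answer: TkZnmMvOSmdps

Derivation:
Fragment 1: offset=12 data="w" -> buffer=????????????w
Fragment 2: offset=10 data="AG" -> buffer=??????????AGw
Fragment 3: offset=0 data="TkZnm" -> buffer=TkZnm?????AGw
Fragment 4: offset=10 data="dps" -> buffer=TkZnm?????dps
Fragment 5: offset=5 data="MvOSm" -> buffer=TkZnmMvOSmdps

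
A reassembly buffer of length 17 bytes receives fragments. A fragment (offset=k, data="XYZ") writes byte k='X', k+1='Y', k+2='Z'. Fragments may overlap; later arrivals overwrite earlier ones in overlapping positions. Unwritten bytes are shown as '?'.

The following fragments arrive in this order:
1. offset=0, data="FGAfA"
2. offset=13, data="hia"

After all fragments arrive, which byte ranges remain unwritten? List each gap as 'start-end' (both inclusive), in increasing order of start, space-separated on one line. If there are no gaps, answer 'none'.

Fragment 1: offset=0 len=5
Fragment 2: offset=13 len=3
Gaps: 5-12 16-16

Answer: 5-12 16-16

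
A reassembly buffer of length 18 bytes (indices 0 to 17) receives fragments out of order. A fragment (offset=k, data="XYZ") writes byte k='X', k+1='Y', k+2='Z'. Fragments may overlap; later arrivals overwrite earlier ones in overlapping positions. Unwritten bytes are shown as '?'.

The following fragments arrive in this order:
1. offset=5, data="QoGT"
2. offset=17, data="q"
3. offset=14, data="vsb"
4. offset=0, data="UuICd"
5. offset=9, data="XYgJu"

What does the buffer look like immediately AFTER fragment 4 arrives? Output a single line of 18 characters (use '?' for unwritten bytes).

Answer: UuICdQoGT?????vsbq

Derivation:
Fragment 1: offset=5 data="QoGT" -> buffer=?????QoGT?????????
Fragment 2: offset=17 data="q" -> buffer=?????QoGT????????q
Fragment 3: offset=14 data="vsb" -> buffer=?????QoGT?????vsbq
Fragment 4: offset=0 data="UuICd" -> buffer=UuICdQoGT?????vsbq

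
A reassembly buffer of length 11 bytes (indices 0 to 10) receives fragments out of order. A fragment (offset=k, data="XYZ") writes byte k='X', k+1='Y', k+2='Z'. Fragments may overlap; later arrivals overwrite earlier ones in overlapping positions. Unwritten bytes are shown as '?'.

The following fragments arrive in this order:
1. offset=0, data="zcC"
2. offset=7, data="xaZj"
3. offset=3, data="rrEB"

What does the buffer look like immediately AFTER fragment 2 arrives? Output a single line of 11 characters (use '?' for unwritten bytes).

Fragment 1: offset=0 data="zcC" -> buffer=zcC????????
Fragment 2: offset=7 data="xaZj" -> buffer=zcC????xaZj

Answer: zcC????xaZj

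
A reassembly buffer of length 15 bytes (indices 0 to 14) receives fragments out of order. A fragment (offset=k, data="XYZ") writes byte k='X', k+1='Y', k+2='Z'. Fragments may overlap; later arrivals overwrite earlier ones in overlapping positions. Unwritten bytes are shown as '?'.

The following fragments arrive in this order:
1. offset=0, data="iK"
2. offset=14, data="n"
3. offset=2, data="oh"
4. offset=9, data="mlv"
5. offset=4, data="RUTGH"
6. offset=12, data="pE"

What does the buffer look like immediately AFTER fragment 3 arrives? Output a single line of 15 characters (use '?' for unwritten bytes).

Answer: iKoh??????????n

Derivation:
Fragment 1: offset=0 data="iK" -> buffer=iK?????????????
Fragment 2: offset=14 data="n" -> buffer=iK????????????n
Fragment 3: offset=2 data="oh" -> buffer=iKoh??????????n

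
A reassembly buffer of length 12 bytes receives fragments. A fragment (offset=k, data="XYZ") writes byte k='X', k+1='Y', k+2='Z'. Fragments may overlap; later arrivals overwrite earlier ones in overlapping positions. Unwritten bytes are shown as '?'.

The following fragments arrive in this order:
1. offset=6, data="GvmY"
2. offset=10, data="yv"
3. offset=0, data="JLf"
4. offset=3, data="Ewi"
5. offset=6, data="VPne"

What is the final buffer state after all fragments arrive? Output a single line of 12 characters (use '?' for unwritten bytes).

Fragment 1: offset=6 data="GvmY" -> buffer=??????GvmY??
Fragment 2: offset=10 data="yv" -> buffer=??????GvmYyv
Fragment 3: offset=0 data="JLf" -> buffer=JLf???GvmYyv
Fragment 4: offset=3 data="Ewi" -> buffer=JLfEwiGvmYyv
Fragment 5: offset=6 data="VPne" -> buffer=JLfEwiVPneyv

Answer: JLfEwiVPneyv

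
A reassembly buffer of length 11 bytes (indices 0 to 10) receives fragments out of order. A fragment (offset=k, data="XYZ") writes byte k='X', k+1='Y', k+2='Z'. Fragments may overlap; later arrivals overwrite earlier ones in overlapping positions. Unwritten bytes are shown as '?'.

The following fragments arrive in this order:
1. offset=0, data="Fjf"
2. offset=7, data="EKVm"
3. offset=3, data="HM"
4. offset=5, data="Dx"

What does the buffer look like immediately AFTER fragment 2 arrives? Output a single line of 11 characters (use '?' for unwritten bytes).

Answer: Fjf????EKVm

Derivation:
Fragment 1: offset=0 data="Fjf" -> buffer=Fjf????????
Fragment 2: offset=7 data="EKVm" -> buffer=Fjf????EKVm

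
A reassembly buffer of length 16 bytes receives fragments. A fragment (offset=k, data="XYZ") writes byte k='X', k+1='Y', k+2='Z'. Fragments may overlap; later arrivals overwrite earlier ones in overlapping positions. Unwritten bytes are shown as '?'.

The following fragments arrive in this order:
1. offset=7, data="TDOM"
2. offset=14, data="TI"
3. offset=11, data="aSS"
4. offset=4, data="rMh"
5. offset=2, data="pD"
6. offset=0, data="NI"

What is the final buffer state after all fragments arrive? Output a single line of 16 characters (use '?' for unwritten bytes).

Answer: NIpDrMhTDOMaSSTI

Derivation:
Fragment 1: offset=7 data="TDOM" -> buffer=???????TDOM?????
Fragment 2: offset=14 data="TI" -> buffer=???????TDOM???TI
Fragment 3: offset=11 data="aSS" -> buffer=???????TDOMaSSTI
Fragment 4: offset=4 data="rMh" -> buffer=????rMhTDOMaSSTI
Fragment 5: offset=2 data="pD" -> buffer=??pDrMhTDOMaSSTI
Fragment 6: offset=0 data="NI" -> buffer=NIpDrMhTDOMaSSTI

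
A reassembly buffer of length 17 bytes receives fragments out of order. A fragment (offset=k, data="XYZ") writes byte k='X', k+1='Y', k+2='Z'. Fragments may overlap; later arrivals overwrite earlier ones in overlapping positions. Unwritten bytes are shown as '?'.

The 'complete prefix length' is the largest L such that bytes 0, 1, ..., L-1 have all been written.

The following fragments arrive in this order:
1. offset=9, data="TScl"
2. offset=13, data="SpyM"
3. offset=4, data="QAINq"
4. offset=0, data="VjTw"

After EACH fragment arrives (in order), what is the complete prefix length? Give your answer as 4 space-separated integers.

Fragment 1: offset=9 data="TScl" -> buffer=?????????TScl???? -> prefix_len=0
Fragment 2: offset=13 data="SpyM" -> buffer=?????????TSclSpyM -> prefix_len=0
Fragment 3: offset=4 data="QAINq" -> buffer=????QAINqTSclSpyM -> prefix_len=0
Fragment 4: offset=0 data="VjTw" -> buffer=VjTwQAINqTSclSpyM -> prefix_len=17

Answer: 0 0 0 17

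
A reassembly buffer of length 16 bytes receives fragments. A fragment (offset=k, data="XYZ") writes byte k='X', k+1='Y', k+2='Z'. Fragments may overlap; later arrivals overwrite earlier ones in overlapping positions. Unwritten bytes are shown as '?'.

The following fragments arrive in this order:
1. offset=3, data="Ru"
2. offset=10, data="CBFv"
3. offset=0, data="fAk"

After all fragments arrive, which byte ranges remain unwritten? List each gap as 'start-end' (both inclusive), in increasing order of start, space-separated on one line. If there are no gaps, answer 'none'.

Answer: 5-9 14-15

Derivation:
Fragment 1: offset=3 len=2
Fragment 2: offset=10 len=4
Fragment 3: offset=0 len=3
Gaps: 5-9 14-15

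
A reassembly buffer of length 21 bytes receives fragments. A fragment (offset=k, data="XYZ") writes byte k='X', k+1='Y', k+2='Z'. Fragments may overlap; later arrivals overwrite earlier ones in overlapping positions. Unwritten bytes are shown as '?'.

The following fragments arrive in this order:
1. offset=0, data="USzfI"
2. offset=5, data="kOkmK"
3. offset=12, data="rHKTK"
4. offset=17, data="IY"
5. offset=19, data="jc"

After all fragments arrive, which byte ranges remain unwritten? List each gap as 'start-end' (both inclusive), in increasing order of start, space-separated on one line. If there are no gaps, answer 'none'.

Fragment 1: offset=0 len=5
Fragment 2: offset=5 len=5
Fragment 3: offset=12 len=5
Fragment 4: offset=17 len=2
Fragment 5: offset=19 len=2
Gaps: 10-11

Answer: 10-11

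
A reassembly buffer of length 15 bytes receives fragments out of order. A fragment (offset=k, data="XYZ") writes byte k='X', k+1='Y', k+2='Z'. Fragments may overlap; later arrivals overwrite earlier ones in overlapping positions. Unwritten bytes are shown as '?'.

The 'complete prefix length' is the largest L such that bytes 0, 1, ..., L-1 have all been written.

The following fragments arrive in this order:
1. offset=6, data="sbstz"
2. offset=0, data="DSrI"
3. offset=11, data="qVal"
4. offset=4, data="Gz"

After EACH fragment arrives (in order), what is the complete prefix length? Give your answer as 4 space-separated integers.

Fragment 1: offset=6 data="sbstz" -> buffer=??????sbstz???? -> prefix_len=0
Fragment 2: offset=0 data="DSrI" -> buffer=DSrI??sbstz???? -> prefix_len=4
Fragment 3: offset=11 data="qVal" -> buffer=DSrI??sbstzqVal -> prefix_len=4
Fragment 4: offset=4 data="Gz" -> buffer=DSrIGzsbstzqVal -> prefix_len=15

Answer: 0 4 4 15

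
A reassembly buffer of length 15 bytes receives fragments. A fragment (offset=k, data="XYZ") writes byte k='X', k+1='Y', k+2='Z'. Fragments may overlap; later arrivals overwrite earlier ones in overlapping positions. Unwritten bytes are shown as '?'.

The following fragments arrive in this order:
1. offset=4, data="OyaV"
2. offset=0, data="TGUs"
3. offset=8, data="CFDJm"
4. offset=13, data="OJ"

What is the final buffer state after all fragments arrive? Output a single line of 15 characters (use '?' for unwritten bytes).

Answer: TGUsOyaVCFDJmOJ

Derivation:
Fragment 1: offset=4 data="OyaV" -> buffer=????OyaV???????
Fragment 2: offset=0 data="TGUs" -> buffer=TGUsOyaV???????
Fragment 3: offset=8 data="CFDJm" -> buffer=TGUsOyaVCFDJm??
Fragment 4: offset=13 data="OJ" -> buffer=TGUsOyaVCFDJmOJ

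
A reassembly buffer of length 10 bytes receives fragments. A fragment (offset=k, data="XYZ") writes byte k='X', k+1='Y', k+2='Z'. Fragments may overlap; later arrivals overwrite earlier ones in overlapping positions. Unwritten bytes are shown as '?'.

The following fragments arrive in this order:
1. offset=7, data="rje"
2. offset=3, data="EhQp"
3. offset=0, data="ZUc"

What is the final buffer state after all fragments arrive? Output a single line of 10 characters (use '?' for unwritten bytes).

Fragment 1: offset=7 data="rje" -> buffer=???????rje
Fragment 2: offset=3 data="EhQp" -> buffer=???EhQprje
Fragment 3: offset=0 data="ZUc" -> buffer=ZUcEhQprje

Answer: ZUcEhQprje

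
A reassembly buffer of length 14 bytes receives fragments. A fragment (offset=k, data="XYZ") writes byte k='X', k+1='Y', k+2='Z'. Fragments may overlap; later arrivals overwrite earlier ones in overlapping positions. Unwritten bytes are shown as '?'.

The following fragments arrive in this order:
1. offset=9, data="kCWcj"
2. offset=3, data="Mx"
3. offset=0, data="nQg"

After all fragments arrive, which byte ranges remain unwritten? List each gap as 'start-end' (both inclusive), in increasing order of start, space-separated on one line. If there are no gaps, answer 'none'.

Fragment 1: offset=9 len=5
Fragment 2: offset=3 len=2
Fragment 3: offset=0 len=3
Gaps: 5-8

Answer: 5-8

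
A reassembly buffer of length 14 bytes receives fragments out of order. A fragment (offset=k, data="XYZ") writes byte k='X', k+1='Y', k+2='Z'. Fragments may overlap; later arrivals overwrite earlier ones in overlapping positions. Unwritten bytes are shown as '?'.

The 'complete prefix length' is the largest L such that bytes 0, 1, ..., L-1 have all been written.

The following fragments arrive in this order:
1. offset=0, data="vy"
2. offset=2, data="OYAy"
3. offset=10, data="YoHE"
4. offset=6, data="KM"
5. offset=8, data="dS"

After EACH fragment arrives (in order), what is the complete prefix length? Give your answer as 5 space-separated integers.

Answer: 2 6 6 8 14

Derivation:
Fragment 1: offset=0 data="vy" -> buffer=vy???????????? -> prefix_len=2
Fragment 2: offset=2 data="OYAy" -> buffer=vyOYAy???????? -> prefix_len=6
Fragment 3: offset=10 data="YoHE" -> buffer=vyOYAy????YoHE -> prefix_len=6
Fragment 4: offset=6 data="KM" -> buffer=vyOYAyKM??YoHE -> prefix_len=8
Fragment 5: offset=8 data="dS" -> buffer=vyOYAyKMdSYoHE -> prefix_len=14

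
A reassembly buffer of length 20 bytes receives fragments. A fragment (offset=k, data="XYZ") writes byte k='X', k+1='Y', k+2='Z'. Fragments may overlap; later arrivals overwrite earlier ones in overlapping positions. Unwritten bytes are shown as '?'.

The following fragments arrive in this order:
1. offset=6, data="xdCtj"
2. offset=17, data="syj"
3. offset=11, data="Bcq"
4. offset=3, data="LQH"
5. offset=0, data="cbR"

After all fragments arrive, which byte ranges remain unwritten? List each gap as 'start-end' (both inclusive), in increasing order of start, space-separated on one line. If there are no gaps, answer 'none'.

Fragment 1: offset=6 len=5
Fragment 2: offset=17 len=3
Fragment 3: offset=11 len=3
Fragment 4: offset=3 len=3
Fragment 5: offset=0 len=3
Gaps: 14-16

Answer: 14-16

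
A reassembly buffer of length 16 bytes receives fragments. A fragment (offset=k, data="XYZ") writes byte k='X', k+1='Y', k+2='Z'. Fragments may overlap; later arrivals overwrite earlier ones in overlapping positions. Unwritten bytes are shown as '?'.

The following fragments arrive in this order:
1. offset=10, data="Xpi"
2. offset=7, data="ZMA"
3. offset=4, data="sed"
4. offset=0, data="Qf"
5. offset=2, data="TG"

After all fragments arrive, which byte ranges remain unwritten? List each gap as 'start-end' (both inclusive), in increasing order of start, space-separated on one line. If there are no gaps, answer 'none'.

Fragment 1: offset=10 len=3
Fragment 2: offset=7 len=3
Fragment 3: offset=4 len=3
Fragment 4: offset=0 len=2
Fragment 5: offset=2 len=2
Gaps: 13-15

Answer: 13-15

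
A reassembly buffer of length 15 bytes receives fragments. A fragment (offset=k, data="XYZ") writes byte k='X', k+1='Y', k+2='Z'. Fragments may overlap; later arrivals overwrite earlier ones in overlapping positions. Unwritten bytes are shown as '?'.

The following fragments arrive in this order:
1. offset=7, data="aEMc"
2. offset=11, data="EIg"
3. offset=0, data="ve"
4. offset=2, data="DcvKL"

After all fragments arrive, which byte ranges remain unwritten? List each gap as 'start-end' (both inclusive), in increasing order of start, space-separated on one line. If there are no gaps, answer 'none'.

Fragment 1: offset=7 len=4
Fragment 2: offset=11 len=3
Fragment 3: offset=0 len=2
Fragment 4: offset=2 len=5
Gaps: 14-14

Answer: 14-14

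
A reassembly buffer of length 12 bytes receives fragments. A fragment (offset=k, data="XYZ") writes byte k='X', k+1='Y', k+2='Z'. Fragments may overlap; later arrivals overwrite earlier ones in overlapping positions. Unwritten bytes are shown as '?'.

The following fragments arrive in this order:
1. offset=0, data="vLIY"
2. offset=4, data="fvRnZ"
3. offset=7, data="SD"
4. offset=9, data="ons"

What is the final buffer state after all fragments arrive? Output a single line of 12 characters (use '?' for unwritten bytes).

Answer: vLIYfvRSDons

Derivation:
Fragment 1: offset=0 data="vLIY" -> buffer=vLIY????????
Fragment 2: offset=4 data="fvRnZ" -> buffer=vLIYfvRnZ???
Fragment 3: offset=7 data="SD" -> buffer=vLIYfvRSD???
Fragment 4: offset=9 data="ons" -> buffer=vLIYfvRSDons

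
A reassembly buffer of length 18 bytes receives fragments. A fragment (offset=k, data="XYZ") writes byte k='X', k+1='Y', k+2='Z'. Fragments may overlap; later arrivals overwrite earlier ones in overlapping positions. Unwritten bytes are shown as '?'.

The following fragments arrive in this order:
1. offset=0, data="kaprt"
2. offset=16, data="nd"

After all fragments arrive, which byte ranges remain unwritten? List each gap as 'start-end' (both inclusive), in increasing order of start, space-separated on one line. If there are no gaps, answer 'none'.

Fragment 1: offset=0 len=5
Fragment 2: offset=16 len=2
Gaps: 5-15

Answer: 5-15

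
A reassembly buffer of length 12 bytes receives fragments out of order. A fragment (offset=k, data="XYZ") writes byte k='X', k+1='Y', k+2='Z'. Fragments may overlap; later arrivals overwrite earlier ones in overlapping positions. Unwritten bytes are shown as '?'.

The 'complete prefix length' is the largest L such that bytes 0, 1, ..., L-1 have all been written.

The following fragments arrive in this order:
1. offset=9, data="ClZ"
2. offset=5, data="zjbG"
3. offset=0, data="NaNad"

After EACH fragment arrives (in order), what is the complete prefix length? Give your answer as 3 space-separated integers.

Fragment 1: offset=9 data="ClZ" -> buffer=?????????ClZ -> prefix_len=0
Fragment 2: offset=5 data="zjbG" -> buffer=?????zjbGClZ -> prefix_len=0
Fragment 3: offset=0 data="NaNad" -> buffer=NaNadzjbGClZ -> prefix_len=12

Answer: 0 0 12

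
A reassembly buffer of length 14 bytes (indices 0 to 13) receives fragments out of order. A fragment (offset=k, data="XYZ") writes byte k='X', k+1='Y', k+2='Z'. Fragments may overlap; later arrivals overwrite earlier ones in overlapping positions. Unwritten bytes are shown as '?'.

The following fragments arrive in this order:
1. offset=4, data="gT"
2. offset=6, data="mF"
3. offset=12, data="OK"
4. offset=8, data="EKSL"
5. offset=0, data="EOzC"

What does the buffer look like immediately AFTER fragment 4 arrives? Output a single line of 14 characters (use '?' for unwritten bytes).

Fragment 1: offset=4 data="gT" -> buffer=????gT????????
Fragment 2: offset=6 data="mF" -> buffer=????gTmF??????
Fragment 3: offset=12 data="OK" -> buffer=????gTmF????OK
Fragment 4: offset=8 data="EKSL" -> buffer=????gTmFEKSLOK

Answer: ????gTmFEKSLOK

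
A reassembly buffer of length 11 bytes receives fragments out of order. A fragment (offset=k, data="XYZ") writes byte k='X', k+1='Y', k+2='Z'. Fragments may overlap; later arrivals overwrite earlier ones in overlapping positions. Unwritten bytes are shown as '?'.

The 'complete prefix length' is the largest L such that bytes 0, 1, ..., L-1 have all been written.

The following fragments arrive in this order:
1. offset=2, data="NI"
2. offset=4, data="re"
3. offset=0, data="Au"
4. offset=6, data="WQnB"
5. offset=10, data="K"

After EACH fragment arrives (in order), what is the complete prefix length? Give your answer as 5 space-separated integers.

Fragment 1: offset=2 data="NI" -> buffer=??NI??????? -> prefix_len=0
Fragment 2: offset=4 data="re" -> buffer=??NIre????? -> prefix_len=0
Fragment 3: offset=0 data="Au" -> buffer=AuNIre????? -> prefix_len=6
Fragment 4: offset=6 data="WQnB" -> buffer=AuNIreWQnB? -> prefix_len=10
Fragment 5: offset=10 data="K" -> buffer=AuNIreWQnBK -> prefix_len=11

Answer: 0 0 6 10 11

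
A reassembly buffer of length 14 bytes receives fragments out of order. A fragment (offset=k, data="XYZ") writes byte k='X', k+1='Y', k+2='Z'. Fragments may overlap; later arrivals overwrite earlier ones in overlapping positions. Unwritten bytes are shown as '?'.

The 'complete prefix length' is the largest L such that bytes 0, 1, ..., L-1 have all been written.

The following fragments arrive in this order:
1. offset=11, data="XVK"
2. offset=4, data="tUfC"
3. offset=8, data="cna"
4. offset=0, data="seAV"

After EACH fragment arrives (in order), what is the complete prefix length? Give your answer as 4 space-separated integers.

Fragment 1: offset=11 data="XVK" -> buffer=???????????XVK -> prefix_len=0
Fragment 2: offset=4 data="tUfC" -> buffer=????tUfC???XVK -> prefix_len=0
Fragment 3: offset=8 data="cna" -> buffer=????tUfCcnaXVK -> prefix_len=0
Fragment 4: offset=0 data="seAV" -> buffer=seAVtUfCcnaXVK -> prefix_len=14

Answer: 0 0 0 14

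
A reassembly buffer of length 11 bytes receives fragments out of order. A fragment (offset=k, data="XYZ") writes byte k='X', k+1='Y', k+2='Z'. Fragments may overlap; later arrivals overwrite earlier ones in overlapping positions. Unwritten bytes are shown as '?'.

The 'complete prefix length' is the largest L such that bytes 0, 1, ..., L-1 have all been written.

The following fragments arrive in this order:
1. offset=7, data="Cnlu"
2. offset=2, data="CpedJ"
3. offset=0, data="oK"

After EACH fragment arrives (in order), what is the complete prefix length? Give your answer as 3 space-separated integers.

Fragment 1: offset=7 data="Cnlu" -> buffer=???????Cnlu -> prefix_len=0
Fragment 2: offset=2 data="CpedJ" -> buffer=??CpedJCnlu -> prefix_len=0
Fragment 3: offset=0 data="oK" -> buffer=oKCpedJCnlu -> prefix_len=11

Answer: 0 0 11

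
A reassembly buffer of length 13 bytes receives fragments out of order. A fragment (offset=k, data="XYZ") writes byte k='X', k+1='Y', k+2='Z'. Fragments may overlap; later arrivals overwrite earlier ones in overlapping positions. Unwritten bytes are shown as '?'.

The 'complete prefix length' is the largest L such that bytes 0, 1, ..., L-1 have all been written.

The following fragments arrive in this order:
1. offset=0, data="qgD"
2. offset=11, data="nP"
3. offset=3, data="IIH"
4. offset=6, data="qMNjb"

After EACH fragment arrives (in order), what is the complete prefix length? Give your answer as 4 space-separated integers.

Answer: 3 3 6 13

Derivation:
Fragment 1: offset=0 data="qgD" -> buffer=qgD?????????? -> prefix_len=3
Fragment 2: offset=11 data="nP" -> buffer=qgD????????nP -> prefix_len=3
Fragment 3: offset=3 data="IIH" -> buffer=qgDIIH?????nP -> prefix_len=6
Fragment 4: offset=6 data="qMNjb" -> buffer=qgDIIHqMNjbnP -> prefix_len=13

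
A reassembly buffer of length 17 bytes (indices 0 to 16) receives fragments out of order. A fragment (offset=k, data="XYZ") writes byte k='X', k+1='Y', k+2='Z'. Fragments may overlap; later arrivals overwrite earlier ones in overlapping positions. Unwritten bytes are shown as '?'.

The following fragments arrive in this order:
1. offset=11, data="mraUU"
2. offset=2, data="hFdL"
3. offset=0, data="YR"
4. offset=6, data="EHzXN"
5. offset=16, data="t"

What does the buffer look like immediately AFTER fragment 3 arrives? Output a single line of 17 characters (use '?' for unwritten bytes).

Fragment 1: offset=11 data="mraUU" -> buffer=???????????mraUU?
Fragment 2: offset=2 data="hFdL" -> buffer=??hFdL?????mraUU?
Fragment 3: offset=0 data="YR" -> buffer=YRhFdL?????mraUU?

Answer: YRhFdL?????mraUU?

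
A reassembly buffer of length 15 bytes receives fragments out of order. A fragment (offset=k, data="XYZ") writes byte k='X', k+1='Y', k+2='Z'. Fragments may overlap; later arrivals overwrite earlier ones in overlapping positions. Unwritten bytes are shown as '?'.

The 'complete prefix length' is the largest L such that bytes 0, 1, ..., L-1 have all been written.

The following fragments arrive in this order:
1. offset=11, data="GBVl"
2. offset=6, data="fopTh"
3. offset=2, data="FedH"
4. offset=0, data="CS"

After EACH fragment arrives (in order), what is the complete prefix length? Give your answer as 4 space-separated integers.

Fragment 1: offset=11 data="GBVl" -> buffer=???????????GBVl -> prefix_len=0
Fragment 2: offset=6 data="fopTh" -> buffer=??????fopThGBVl -> prefix_len=0
Fragment 3: offset=2 data="FedH" -> buffer=??FedHfopThGBVl -> prefix_len=0
Fragment 4: offset=0 data="CS" -> buffer=CSFedHfopThGBVl -> prefix_len=15

Answer: 0 0 0 15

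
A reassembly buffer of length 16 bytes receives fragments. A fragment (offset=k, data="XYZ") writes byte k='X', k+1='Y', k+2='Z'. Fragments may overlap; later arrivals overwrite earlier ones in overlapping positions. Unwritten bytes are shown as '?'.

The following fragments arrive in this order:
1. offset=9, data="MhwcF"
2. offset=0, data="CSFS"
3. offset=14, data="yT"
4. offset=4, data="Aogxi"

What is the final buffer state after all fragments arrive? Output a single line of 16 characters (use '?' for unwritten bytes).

Answer: CSFSAogxiMhwcFyT

Derivation:
Fragment 1: offset=9 data="MhwcF" -> buffer=?????????MhwcF??
Fragment 2: offset=0 data="CSFS" -> buffer=CSFS?????MhwcF??
Fragment 3: offset=14 data="yT" -> buffer=CSFS?????MhwcFyT
Fragment 4: offset=4 data="Aogxi" -> buffer=CSFSAogxiMhwcFyT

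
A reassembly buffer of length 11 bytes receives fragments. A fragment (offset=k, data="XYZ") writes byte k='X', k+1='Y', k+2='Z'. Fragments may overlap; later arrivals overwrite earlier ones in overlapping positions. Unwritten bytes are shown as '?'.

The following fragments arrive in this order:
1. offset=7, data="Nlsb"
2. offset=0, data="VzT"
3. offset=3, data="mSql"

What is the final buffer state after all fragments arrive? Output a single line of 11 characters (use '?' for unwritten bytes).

Answer: VzTmSqlNlsb

Derivation:
Fragment 1: offset=7 data="Nlsb" -> buffer=???????Nlsb
Fragment 2: offset=0 data="VzT" -> buffer=VzT????Nlsb
Fragment 3: offset=3 data="mSql" -> buffer=VzTmSqlNlsb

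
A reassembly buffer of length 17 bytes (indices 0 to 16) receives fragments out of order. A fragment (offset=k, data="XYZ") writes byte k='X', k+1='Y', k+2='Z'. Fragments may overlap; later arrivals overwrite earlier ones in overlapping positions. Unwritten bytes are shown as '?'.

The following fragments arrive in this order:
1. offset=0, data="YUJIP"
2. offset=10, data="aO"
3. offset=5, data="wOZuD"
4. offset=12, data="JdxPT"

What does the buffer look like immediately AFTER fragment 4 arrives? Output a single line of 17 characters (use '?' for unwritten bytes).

Answer: YUJIPwOZuDaOJdxPT

Derivation:
Fragment 1: offset=0 data="YUJIP" -> buffer=YUJIP????????????
Fragment 2: offset=10 data="aO" -> buffer=YUJIP?????aO?????
Fragment 3: offset=5 data="wOZuD" -> buffer=YUJIPwOZuDaO?????
Fragment 4: offset=12 data="JdxPT" -> buffer=YUJIPwOZuDaOJdxPT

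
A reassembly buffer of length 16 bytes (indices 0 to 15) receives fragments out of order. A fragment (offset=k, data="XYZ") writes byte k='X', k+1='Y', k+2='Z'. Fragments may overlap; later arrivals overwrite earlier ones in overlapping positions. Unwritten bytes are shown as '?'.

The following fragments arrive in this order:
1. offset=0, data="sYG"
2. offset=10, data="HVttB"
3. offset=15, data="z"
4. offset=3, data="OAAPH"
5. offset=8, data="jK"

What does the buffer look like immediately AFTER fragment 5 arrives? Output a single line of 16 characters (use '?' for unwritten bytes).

Fragment 1: offset=0 data="sYG" -> buffer=sYG?????????????
Fragment 2: offset=10 data="HVttB" -> buffer=sYG???????HVttB?
Fragment 3: offset=15 data="z" -> buffer=sYG???????HVttBz
Fragment 4: offset=3 data="OAAPH" -> buffer=sYGOAAPH??HVttBz
Fragment 5: offset=8 data="jK" -> buffer=sYGOAAPHjKHVttBz

Answer: sYGOAAPHjKHVttBz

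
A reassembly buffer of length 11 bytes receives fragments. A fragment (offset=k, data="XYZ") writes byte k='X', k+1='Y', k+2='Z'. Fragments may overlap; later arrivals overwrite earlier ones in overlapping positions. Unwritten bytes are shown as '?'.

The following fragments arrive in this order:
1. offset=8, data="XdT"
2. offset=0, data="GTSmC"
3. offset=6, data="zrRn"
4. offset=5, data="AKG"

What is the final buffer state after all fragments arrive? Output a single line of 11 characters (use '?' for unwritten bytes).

Answer: GTSmCAKGRnT

Derivation:
Fragment 1: offset=8 data="XdT" -> buffer=????????XdT
Fragment 2: offset=0 data="GTSmC" -> buffer=GTSmC???XdT
Fragment 3: offset=6 data="zrRn" -> buffer=GTSmC?zrRnT
Fragment 4: offset=5 data="AKG" -> buffer=GTSmCAKGRnT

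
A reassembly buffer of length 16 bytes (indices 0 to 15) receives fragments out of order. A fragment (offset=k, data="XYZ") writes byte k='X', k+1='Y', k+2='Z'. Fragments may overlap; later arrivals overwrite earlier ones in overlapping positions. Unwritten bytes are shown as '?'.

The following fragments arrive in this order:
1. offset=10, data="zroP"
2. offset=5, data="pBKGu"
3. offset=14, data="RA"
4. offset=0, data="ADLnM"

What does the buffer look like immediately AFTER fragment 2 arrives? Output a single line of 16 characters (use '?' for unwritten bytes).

Answer: ?????pBKGuzroP??

Derivation:
Fragment 1: offset=10 data="zroP" -> buffer=??????????zroP??
Fragment 2: offset=5 data="pBKGu" -> buffer=?????pBKGuzroP??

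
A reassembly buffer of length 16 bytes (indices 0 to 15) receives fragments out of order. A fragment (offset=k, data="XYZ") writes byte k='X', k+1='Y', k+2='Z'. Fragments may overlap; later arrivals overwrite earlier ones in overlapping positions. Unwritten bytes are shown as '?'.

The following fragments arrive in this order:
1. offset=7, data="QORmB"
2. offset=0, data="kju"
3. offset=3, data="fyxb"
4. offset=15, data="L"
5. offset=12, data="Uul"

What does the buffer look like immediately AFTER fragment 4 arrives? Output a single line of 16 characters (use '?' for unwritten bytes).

Fragment 1: offset=7 data="QORmB" -> buffer=???????QORmB????
Fragment 2: offset=0 data="kju" -> buffer=kju????QORmB????
Fragment 3: offset=3 data="fyxb" -> buffer=kjufyxbQORmB????
Fragment 4: offset=15 data="L" -> buffer=kjufyxbQORmB???L

Answer: kjufyxbQORmB???L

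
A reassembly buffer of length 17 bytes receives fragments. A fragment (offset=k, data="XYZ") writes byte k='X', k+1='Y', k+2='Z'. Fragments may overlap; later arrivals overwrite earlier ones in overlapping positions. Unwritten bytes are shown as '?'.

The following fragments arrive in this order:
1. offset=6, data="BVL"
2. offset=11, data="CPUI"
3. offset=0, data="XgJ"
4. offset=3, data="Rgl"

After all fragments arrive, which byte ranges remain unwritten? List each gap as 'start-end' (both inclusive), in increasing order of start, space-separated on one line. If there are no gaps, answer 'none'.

Answer: 9-10 15-16

Derivation:
Fragment 1: offset=6 len=3
Fragment 2: offset=11 len=4
Fragment 3: offset=0 len=3
Fragment 4: offset=3 len=3
Gaps: 9-10 15-16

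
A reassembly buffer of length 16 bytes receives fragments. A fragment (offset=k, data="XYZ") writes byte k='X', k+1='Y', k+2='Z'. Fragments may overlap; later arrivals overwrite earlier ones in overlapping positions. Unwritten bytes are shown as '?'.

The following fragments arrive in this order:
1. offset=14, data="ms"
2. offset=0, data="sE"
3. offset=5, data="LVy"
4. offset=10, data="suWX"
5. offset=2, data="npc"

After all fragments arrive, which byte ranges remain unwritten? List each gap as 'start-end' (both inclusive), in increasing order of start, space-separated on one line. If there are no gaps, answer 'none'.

Fragment 1: offset=14 len=2
Fragment 2: offset=0 len=2
Fragment 3: offset=5 len=3
Fragment 4: offset=10 len=4
Fragment 5: offset=2 len=3
Gaps: 8-9

Answer: 8-9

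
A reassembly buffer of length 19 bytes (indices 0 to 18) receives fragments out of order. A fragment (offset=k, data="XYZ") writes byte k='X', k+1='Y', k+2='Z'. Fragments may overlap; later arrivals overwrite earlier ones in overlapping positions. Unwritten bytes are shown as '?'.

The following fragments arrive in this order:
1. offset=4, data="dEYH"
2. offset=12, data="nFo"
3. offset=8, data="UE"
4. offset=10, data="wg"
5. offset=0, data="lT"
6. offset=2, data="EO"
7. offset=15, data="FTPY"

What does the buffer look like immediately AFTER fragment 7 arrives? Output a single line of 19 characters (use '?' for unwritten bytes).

Answer: lTEOdEYHUEwgnFoFTPY

Derivation:
Fragment 1: offset=4 data="dEYH" -> buffer=????dEYH???????????
Fragment 2: offset=12 data="nFo" -> buffer=????dEYH????nFo????
Fragment 3: offset=8 data="UE" -> buffer=????dEYHUE??nFo????
Fragment 4: offset=10 data="wg" -> buffer=????dEYHUEwgnFo????
Fragment 5: offset=0 data="lT" -> buffer=lT??dEYHUEwgnFo????
Fragment 6: offset=2 data="EO" -> buffer=lTEOdEYHUEwgnFo????
Fragment 7: offset=15 data="FTPY" -> buffer=lTEOdEYHUEwgnFoFTPY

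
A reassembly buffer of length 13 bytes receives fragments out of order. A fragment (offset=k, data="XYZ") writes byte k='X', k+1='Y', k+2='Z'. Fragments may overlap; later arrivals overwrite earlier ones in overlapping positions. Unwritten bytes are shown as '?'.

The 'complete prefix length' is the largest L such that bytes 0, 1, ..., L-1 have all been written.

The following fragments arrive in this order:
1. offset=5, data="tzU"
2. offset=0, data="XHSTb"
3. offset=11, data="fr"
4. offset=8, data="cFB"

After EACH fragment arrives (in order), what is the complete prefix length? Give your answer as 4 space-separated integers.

Answer: 0 8 8 13

Derivation:
Fragment 1: offset=5 data="tzU" -> buffer=?????tzU????? -> prefix_len=0
Fragment 2: offset=0 data="XHSTb" -> buffer=XHSTbtzU????? -> prefix_len=8
Fragment 3: offset=11 data="fr" -> buffer=XHSTbtzU???fr -> prefix_len=8
Fragment 4: offset=8 data="cFB" -> buffer=XHSTbtzUcFBfr -> prefix_len=13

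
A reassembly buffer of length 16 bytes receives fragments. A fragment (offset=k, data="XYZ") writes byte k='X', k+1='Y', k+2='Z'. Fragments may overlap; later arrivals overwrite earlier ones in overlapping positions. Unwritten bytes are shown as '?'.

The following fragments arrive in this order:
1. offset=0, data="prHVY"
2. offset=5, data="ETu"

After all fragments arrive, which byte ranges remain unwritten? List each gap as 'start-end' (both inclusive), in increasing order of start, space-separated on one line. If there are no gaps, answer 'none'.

Fragment 1: offset=0 len=5
Fragment 2: offset=5 len=3
Gaps: 8-15

Answer: 8-15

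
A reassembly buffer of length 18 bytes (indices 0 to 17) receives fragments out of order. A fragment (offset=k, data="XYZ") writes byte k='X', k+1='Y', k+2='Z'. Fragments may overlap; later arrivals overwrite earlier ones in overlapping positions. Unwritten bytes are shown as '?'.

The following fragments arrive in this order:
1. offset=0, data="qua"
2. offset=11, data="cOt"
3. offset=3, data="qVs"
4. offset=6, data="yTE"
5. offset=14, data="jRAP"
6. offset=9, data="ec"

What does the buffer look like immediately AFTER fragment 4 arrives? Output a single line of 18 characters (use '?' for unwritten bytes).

Answer: quaqVsyTE??cOt????

Derivation:
Fragment 1: offset=0 data="qua" -> buffer=qua???????????????
Fragment 2: offset=11 data="cOt" -> buffer=qua????????cOt????
Fragment 3: offset=3 data="qVs" -> buffer=quaqVs?????cOt????
Fragment 4: offset=6 data="yTE" -> buffer=quaqVsyTE??cOt????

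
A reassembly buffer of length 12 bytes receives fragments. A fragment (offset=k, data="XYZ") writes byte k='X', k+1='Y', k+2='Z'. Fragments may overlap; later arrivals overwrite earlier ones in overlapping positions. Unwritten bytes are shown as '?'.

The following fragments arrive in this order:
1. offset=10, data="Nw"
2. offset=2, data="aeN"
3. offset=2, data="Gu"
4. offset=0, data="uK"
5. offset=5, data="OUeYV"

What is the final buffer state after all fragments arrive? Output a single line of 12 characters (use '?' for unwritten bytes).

Answer: uKGuNOUeYVNw

Derivation:
Fragment 1: offset=10 data="Nw" -> buffer=??????????Nw
Fragment 2: offset=2 data="aeN" -> buffer=??aeN?????Nw
Fragment 3: offset=2 data="Gu" -> buffer=??GuN?????Nw
Fragment 4: offset=0 data="uK" -> buffer=uKGuN?????Nw
Fragment 5: offset=5 data="OUeYV" -> buffer=uKGuNOUeYVNw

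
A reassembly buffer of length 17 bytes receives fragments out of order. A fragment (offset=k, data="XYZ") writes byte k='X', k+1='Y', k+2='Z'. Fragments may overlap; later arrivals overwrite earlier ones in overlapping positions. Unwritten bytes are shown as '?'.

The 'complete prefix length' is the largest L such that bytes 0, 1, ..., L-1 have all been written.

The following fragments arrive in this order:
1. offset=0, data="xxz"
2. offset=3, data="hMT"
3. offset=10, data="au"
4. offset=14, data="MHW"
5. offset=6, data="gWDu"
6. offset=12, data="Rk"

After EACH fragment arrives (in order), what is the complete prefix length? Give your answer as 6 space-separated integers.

Fragment 1: offset=0 data="xxz" -> buffer=xxz?????????????? -> prefix_len=3
Fragment 2: offset=3 data="hMT" -> buffer=xxzhMT??????????? -> prefix_len=6
Fragment 3: offset=10 data="au" -> buffer=xxzhMT????au????? -> prefix_len=6
Fragment 4: offset=14 data="MHW" -> buffer=xxzhMT????au??MHW -> prefix_len=6
Fragment 5: offset=6 data="gWDu" -> buffer=xxzhMTgWDuau??MHW -> prefix_len=12
Fragment 6: offset=12 data="Rk" -> buffer=xxzhMTgWDuauRkMHW -> prefix_len=17

Answer: 3 6 6 6 12 17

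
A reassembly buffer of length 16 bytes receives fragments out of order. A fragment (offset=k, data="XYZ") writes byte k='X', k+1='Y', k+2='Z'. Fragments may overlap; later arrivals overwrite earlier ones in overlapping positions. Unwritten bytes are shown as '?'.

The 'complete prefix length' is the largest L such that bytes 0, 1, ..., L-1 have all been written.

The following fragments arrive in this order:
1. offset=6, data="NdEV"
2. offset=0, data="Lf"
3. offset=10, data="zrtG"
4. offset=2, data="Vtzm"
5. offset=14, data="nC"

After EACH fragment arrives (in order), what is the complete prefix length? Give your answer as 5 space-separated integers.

Fragment 1: offset=6 data="NdEV" -> buffer=??????NdEV?????? -> prefix_len=0
Fragment 2: offset=0 data="Lf" -> buffer=Lf????NdEV?????? -> prefix_len=2
Fragment 3: offset=10 data="zrtG" -> buffer=Lf????NdEVzrtG?? -> prefix_len=2
Fragment 4: offset=2 data="Vtzm" -> buffer=LfVtzmNdEVzrtG?? -> prefix_len=14
Fragment 5: offset=14 data="nC" -> buffer=LfVtzmNdEVzrtGnC -> prefix_len=16

Answer: 0 2 2 14 16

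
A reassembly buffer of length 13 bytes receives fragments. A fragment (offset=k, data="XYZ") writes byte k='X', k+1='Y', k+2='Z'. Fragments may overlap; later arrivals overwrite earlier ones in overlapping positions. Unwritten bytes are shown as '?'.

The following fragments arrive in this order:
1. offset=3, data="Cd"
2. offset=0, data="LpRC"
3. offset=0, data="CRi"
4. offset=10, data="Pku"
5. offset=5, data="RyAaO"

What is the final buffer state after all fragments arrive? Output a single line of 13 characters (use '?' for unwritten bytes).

Answer: CRiCdRyAaOPku

Derivation:
Fragment 1: offset=3 data="Cd" -> buffer=???Cd????????
Fragment 2: offset=0 data="LpRC" -> buffer=LpRCd????????
Fragment 3: offset=0 data="CRi" -> buffer=CRiCd????????
Fragment 4: offset=10 data="Pku" -> buffer=CRiCd?????Pku
Fragment 5: offset=5 data="RyAaO" -> buffer=CRiCdRyAaOPku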